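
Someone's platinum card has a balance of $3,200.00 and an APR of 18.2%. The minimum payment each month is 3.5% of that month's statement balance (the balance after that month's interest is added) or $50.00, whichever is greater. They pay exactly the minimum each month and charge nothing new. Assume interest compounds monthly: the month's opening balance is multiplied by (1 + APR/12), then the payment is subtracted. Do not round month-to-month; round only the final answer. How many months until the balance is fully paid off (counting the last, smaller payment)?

Monthly rate r = 18.2%/12 = 1.51667% = 0.0151667.
While 3.5% of the post-interest balance exceeds $50.00, each month B ← (B·(1+r))·(1 − 0.035), i.e. B shrinks by the factor (1+r)·0.965 = 0.97964.
This holds for months 1–40. Entering month 41 the balance is $1,405.19; 3.5% of the post-interest balance is now below $50.00, so the flat $50.00 minimum applies from here.
From month 41 a fixed $50.00 at rate r clears $1,405.19 in 37 more payments. Total: 40 + 37 = 77 months.

77 months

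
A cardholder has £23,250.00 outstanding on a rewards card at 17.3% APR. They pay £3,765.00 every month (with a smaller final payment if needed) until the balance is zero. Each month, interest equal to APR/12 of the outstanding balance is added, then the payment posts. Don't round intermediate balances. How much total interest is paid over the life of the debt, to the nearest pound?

Monthly rate r = 17.3%/12 = 1.44167% = 0.0144167.
Payoff takes n = ⌈−ln(1 − rB₀/P)/ln(1+r)⌉ = ⌈6.514⌉ = 7 payments; the last is £1,942.62.
Total paid = 6·£3,765.00 + £1,942.62 = £24,532.62.
Total interest = total paid − principal = £24,532.62 − £23,250.00 = £1,282.62.

£1,283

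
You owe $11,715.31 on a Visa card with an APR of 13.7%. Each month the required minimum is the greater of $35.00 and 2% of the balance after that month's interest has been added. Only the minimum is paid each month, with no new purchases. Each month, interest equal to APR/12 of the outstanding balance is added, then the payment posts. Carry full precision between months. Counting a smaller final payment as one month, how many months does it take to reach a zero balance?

290 months

Monthly rate r = 13.7%/12 = 1.14167% = 0.0114167.
While 2% of the post-interest balance exceeds $35.00, each month B ← (B·(1+r))·(1 − 0.02), i.e. B shrinks by the factor (1+r)·0.98 = 0.99119.
This holds for months 1–217. Entering month 218 the balance is $1,716.51; 2% of the post-interest balance is now below $35.00, so the flat $35.00 minimum applies from here.
From month 218 a fixed $35.00 at rate r clears $1,716.51 in 73 more payments. Total: 217 + 73 = 290 months.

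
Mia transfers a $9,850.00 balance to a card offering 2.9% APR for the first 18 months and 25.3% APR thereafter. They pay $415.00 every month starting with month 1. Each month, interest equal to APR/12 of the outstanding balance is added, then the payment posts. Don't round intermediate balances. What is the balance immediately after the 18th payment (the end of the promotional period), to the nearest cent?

Promo months 1–18 at r₀ = 2.9%/12 = 0.00241667; months 19+ at r₁ = 25.3%/12 = 0.0210833.
After month 18: iterate B ← B·(1+r₀) − $415.00 for 18 months → $2,661.95.

$2,661.95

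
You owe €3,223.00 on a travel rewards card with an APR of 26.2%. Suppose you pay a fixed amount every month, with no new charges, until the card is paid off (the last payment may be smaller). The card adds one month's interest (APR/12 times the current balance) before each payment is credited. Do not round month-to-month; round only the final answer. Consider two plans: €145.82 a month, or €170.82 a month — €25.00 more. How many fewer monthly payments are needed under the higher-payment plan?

Monthly rate r = 26.2%/12 = 2.18333% = 0.0218333.
At €145.82/mo: n = ⌈−ln(1 − rB₀/P)/ln(1+r)⌉ = 31 payments (last €74.22); total interest = total paid − €3,223.00 = €1,225.82.
At €170.82/mo: 25 payments (last €99.92); total interest €976.60.
Payments saved = 31 − 25 = 6.

6 fewer payments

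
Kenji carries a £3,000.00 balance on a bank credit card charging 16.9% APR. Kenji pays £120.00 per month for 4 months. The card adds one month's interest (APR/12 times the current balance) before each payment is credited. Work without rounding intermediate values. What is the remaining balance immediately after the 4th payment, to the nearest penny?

£2,682.37

Monthly rate r = 16.9%/12 = 1.40833% = 0.0140833.
Each month: B ← B·(1+r) − £120.00.
Month 1: interest £42.25; balance after payment £2,922.25.
Month 2: interest £41.16; balance after payment £2,843.41.
Month 3: interest £40.04; balance after payment £2,763.45.
Month 4: interest £38.92; balance after payment £2,682.37.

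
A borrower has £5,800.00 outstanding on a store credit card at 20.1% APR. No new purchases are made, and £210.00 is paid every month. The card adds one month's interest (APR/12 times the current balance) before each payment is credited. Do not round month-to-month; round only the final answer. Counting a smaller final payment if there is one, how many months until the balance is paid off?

Monthly rate r = 20.1%/12 = 1.675% = 0.01675.
Recurrence: B ← B·(1+r) − £210.00.
Month 1: interest £97.15; balance after payment £5,687.15.
Month 2: interest £95.26; balance after payment £5,572.41.
Closed form: n = −ln(1 − rB₀/P)/ln(1+r) = −ln(0.53738)/ln(1.01675) ≈ 37.387, so the balance reaches zero during payment 38.

38 payments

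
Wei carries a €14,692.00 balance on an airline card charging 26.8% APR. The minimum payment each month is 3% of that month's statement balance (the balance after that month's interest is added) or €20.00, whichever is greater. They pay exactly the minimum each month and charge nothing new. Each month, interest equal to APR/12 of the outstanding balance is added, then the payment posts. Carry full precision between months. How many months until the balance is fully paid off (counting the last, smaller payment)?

Monthly rate r = 26.8%/12 = 2.23333% = 0.0223333.
While 3% of the post-interest balance exceeds €20.00, each month B ← (B·(1+r))·(1 − 0.03), i.e. B shrinks by the factor (1+r)·0.97 = 0.99166.
This holds for months 1–373. Entering month 374 the balance is €647.07; 3% of the post-interest balance is now below €20.00, so the flat €20.00 minimum applies from here.
From month 374 a fixed €20.00 at rate r clears €647.07 in 59 more payments. Total: 373 + 59 = 432 months.

432 months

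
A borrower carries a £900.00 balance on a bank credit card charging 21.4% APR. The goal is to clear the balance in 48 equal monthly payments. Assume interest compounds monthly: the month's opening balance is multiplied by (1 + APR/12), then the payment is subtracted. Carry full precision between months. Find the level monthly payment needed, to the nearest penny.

£28.06

Monthly rate r = 21.4%/12 = 1.78333% = 0.0178333.
Level-payment amortization: P = B₀·r / (1 − (1+r)^(−n)) = 900.00·0.0178333 / (1 − 1.01783^(−48)).
Denominator 1 − (1+r)^(−48) = 0.571925007.
P = 16.05 / 0.571925007 ≈ 28.06.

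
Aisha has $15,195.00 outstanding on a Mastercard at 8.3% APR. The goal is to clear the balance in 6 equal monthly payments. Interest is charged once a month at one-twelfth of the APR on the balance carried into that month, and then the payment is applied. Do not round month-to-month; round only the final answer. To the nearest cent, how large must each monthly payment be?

Monthly rate r = 8.3%/12 = 0.691667% = 0.00691667.
Level-payment amortization: P = B₀·r / (1 − (1+r)^(−n)) = 15195.00·0.00691667 / (1 − 1.00692^(−6)).
Denominator 1 − (1+r)^(−6) = 0.0405135999.
P = 105.099 / 0.0405135999 ≈ 2594.16.

$2,594.16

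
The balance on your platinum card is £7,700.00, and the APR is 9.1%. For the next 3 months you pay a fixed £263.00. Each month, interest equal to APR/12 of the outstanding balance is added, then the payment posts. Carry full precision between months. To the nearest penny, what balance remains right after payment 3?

£7,081.51

Monthly rate r = 9.1%/12 = 0.758333% = 0.00758333.
Each month: B ← B·(1+r) − £263.00.
Month 1: interest £58.39; balance after payment £7,495.39.
Month 2: interest £56.84; balance after payment £7,289.23.
Month 3: interest £55.28; balance after payment £7,081.51.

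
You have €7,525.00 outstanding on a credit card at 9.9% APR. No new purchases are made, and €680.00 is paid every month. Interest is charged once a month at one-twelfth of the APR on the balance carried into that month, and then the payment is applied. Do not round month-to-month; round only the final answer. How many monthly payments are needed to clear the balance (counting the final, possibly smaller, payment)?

12 payments

Monthly rate r = 9.9%/12 = 0.825% = 0.00825.
Recurrence: B ← B·(1+r) − €680.00.
Month 1: interest €62.08; balance after payment €6,907.08.
Month 2: interest €56.98; balance after payment €6,284.06.
Closed form: n = −ln(1 − rB₀/P)/ln(1+r) = −ln(0.9087)/ln(1.00825) ≈ 11.652, so the balance reaches zero during payment 12.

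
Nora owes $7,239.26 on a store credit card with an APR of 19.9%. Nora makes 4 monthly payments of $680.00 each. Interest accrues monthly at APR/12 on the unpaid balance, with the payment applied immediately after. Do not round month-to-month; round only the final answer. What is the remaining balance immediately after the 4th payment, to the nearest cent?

$4,943.13

Monthly rate r = 19.9%/12 = 1.65833% = 0.0165833.
Each month: B ← B·(1+r) − $680.00.
Month 1: interest $120.05; balance after payment $6,679.31.
Month 2: interest $110.77; balance after payment $6,110.08.
Month 3: interest $101.33; balance after payment $5,531.40.
Month 4: interest $91.73; balance after payment $4,943.13.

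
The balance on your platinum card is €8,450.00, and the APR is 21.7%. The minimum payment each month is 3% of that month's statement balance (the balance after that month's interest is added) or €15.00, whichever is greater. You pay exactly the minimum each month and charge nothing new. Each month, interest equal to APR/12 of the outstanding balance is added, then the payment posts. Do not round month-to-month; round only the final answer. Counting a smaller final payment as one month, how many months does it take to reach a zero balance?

277 months

Monthly rate r = 21.7%/12 = 1.80833% = 0.0180833.
While 3% of the post-interest balance exceeds €15.00, each month B ← (B·(1+r))·(1 − 0.03), i.e. B shrinks by the factor (1+r)·0.97 = 0.98754.
This holds for months 1–227. Entering month 228 the balance is €490.74; 3% of the post-interest balance is now below €15.00, so the flat €15.00 minimum applies from here.
From month 228 a fixed €15.00 at rate r clears €490.74 in 50 more payments. Total: 227 + 50 = 277 months.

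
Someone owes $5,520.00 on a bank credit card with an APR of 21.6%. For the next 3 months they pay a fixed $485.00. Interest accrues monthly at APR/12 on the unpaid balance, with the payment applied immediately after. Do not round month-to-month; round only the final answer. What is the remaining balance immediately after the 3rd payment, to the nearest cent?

Monthly rate r = 21.6%/12 = 1.8% = 0.018.
Each month: B ← B·(1+r) − $485.00.
Month 1: interest $99.36; balance after payment $5,134.36.
Month 2: interest $92.42; balance after payment $4,741.78.
Month 3: interest $85.35; balance after payment $4,342.13.

$4,342.13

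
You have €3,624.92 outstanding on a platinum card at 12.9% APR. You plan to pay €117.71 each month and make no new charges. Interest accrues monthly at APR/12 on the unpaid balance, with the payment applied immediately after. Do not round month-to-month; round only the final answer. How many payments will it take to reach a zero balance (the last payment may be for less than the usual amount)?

38 payments

Monthly rate r = 12.9%/12 = 1.075% = 0.01075.
Recurrence: B ← B·(1+r) − €117.71.
Month 1: interest €38.97; balance after payment €3,546.18.
Month 2: interest €38.12; balance after payment €3,466.59.
Closed form: n = −ln(1 − rB₀/P)/ln(1+r) = −ln(0.66895)/ln(1.01075) ≈ 37.600, so the balance reaches zero during payment 38.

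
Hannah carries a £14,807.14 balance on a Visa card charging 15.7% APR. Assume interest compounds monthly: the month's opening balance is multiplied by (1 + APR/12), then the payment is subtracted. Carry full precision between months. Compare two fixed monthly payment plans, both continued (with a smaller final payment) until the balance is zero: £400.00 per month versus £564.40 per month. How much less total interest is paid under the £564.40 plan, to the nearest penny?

£2,123.20

Monthly rate r = 15.7%/12 = 1.30833% = 0.0130833.
At £400.00/mo: n = ⌈−ln(1 − rB₀/P)/ln(1+r)⌉ = 51 payments (last £379.82); total interest = total paid − £14,807.14 = £5,572.68.
At £564.40/mo: 33 payments (last £195.82); total interest £3,449.48.
Interest saved = £5,572.68 − £3,449.48 = £2,123.20.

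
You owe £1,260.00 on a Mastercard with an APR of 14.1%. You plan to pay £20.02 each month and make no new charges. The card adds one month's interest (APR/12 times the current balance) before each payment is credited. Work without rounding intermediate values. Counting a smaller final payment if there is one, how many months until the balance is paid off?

116 payments

Monthly rate r = 14.1%/12 = 1.175% = 0.01175.
Recurrence: B ← B·(1+r) − £20.02.
Month 1: interest £14.80; balance after payment £1,254.79.
Month 2: interest £14.74; balance after payment £1,249.51.
Closed form: n = −ln(1 − rB₀/P)/ln(1+r) = −ln(0.26049)/ln(1.01175) ≈ 115.156, so the balance reaches zero during payment 116.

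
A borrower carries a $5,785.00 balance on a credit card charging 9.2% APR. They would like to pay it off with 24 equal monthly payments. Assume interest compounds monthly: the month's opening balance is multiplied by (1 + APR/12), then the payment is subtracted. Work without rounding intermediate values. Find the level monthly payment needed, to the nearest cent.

Monthly rate r = 9.2%/12 = 0.766667% = 0.00766667.
Level-payment amortization: P = B₀·r / (1 − (1+r)^(−n)) = 5785.00·0.00766667 / (1 − 1.00767^(−24)).
Denominator 1 − (1+r)^(−24) = 0.167480181.
P = 44.3517 / 0.167480181 ≈ 264.82.

$264.82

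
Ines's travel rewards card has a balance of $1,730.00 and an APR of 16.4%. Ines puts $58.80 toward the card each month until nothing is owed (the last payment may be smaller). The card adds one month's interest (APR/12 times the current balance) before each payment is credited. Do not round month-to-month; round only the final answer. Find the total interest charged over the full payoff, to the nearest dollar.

$498

Monthly rate r = 16.4%/12 = 1.36667% = 0.0136667.
Payoff takes n = ⌈−ln(1 − rB₀/P)/ln(1+r)⌉ = ⌈37.890⌉ = 38 payments; the last is $52.39.
Total paid = 37·$58.80 + $52.39 = $2,227.99.
Total interest = total paid − principal = $2,227.99 − $1,730.00 = $497.99.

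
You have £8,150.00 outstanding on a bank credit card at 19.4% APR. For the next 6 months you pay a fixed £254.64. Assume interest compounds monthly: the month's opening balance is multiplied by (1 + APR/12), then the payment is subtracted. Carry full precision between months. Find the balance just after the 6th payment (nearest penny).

Monthly rate r = 19.4%/12 = 1.61667% = 0.0161667.
Each month: B ← B·(1+r) − £254.64.
Month 1: interest £131.76; balance after payment £8,027.12.
Month 2: interest £129.77; balance after payment £7,902.25.
Month 3: interest £127.75; balance after payment £7,775.36.
Month 4: interest £125.70; balance after payment £7,646.42.
Month 5: interest £123.62; balance after payment £7,515.40.
Month 6: interest £121.50; balance after payment £7,382.26.

£7,382.26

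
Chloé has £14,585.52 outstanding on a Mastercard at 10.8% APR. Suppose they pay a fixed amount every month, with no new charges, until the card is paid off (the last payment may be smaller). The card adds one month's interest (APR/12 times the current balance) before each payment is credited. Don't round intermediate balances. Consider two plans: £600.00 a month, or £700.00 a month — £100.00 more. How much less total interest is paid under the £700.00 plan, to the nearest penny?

£309.30

Monthly rate r = 10.8%/12 = 0.9% = 0.009.
At £600.00/mo: n = ⌈−ln(1 − rB₀/P)/ln(1+r)⌉ = 28 payments (last £334.76); total interest = total paid − £14,585.52 = £1,949.24.
At £700.00/mo: 24 payments (last £125.46); total interest £1,639.94.
Interest saved = £1,949.24 − £1,639.94 = £309.30.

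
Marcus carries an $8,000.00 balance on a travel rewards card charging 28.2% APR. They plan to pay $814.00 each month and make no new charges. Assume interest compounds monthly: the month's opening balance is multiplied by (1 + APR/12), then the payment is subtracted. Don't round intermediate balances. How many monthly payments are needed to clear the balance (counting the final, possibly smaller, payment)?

Monthly rate r = 28.2%/12 = 2.35% = 0.0235.
Recurrence: B ← B·(1+r) − $814.00.
Month 1: interest $188.00; balance after payment $7,374.00.
Month 2: interest $173.29; balance after payment $6,733.29.
Closed form: n = −ln(1 − rB₀/P)/ln(1+r) = −ln(0.76904)/ln(1.0235) ≈ 11.306, so the balance reaches zero during payment 12.

12 months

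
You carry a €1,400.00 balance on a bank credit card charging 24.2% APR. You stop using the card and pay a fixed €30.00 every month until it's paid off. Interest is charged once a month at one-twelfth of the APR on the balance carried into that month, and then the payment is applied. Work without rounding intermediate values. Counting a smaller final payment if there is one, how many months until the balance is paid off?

Monthly rate r = 24.2%/12 = 2.01667% = 0.0201667.
Recurrence: B ← B·(1+r) − €30.00.
Month 1: interest €28.23; balance after payment €1,398.23.
Month 2: interest €28.20; balance after payment €1,396.43.
Closed form: n = −ln(1 − rB₀/P)/ln(1+r) = −ln(0.058889)/ln(1.02017) ≈ 141.846, so the balance reaches zero during payment 142.

142 payments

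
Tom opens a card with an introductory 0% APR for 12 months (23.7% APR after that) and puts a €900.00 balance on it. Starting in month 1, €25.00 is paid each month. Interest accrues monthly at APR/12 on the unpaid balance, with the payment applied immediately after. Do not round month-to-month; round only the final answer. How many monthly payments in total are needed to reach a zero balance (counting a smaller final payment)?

Promo months 1–12 at r₀ = 0%/12 = 0; months 13+ at r₁ = 23.7%/12 = 0.01975.
After month 12 (no interest yet): B = €900.00 − 12·€25.00 = €600.00.
Then at r₁ with €25.00/mo: n₂ = −ln(1 − r₁·B/P)/ln(1+r₁) ≈ 32.85 → 33 more payments.

45 payments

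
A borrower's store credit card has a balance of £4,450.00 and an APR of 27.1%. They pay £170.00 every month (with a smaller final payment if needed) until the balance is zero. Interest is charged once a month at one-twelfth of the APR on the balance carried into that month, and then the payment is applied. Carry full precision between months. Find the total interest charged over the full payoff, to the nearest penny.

Monthly rate r = 27.1%/12 = 2.25833% = 0.0225833.
Payoff takes n = ⌈−ln(1 − rB₀/P)/ln(1+r)⌉ = ⌈40.050⌉ = 41 payments; the last is £8.67.
Total paid = 40·£170.00 + £8.67 = £6,808.67.
Total interest = total paid − principal = £6,808.67 − £4,450.00 = £2,358.67.

£2,358.67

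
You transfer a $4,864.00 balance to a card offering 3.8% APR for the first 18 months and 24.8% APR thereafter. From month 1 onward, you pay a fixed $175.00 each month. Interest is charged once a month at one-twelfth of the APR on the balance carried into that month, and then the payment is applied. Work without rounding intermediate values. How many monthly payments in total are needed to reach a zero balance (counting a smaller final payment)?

31 months

Promo months 1–18 at r₀ = 3.8%/12 = 0.00316667; months 19+ at r₁ = 24.8%/12 = 0.0206667.
After month 18: iterate B ← B·(1+r₀) − $175.00 for 18 months → $1,912.60.
Then at r₁ with $175.00/mo: n₂ = −ln(1 − r₁·B/P)/ln(1+r₁) ≈ 12.52 → 13 more payments.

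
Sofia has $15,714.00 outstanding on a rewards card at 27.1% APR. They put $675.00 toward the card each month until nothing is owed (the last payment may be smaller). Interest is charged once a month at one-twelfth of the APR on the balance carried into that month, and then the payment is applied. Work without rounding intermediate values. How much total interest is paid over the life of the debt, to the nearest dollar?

Monthly rate r = 27.1%/12 = 2.25833% = 0.0225833.
Payoff takes n = ⌈−ln(1 − rB₀/P)/ln(1+r)⌉ = ⌈33.405⌉ = 34 payments; the last is $275.06.
Total paid = 33·$675.00 + $275.06 = $22,550.06.
Total interest = total paid − principal = $22,550.06 − $15,714.00 = $6,836.06.

$6,836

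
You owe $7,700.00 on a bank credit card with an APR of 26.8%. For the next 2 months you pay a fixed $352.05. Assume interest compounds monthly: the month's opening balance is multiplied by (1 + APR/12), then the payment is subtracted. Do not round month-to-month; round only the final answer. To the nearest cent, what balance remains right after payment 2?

Monthly rate r = 26.8%/12 = 2.23333% = 0.0223333.
Each month: B ← B·(1+r) − $352.05.
Month 1: interest $171.97; balance after payment $7,519.92.
Month 2: interest $167.94; balance after payment $7,335.81.

$7,335.81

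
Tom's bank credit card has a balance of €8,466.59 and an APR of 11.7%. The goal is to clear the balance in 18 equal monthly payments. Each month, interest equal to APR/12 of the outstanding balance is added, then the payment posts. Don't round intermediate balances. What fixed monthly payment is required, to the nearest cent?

Monthly rate r = 11.7%/12 = 0.975% = 0.00975.
Level-payment amortization: P = B₀·r / (1 − (1+r)^(−n)) = 8466.59·0.00975 / (1 − 1.00975^(−18)).
Denominator 1 − (1+r)^(−18) = 0.160249083.
P = 82.5493 / 0.160249083 ≈ 515.13.

€515.13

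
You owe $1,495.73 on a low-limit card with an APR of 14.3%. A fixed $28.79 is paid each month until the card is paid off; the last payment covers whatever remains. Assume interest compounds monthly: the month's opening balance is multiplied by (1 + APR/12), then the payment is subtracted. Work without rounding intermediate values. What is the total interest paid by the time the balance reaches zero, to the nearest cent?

Monthly rate r = 14.3%/12 = 1.19167% = 0.0119167.
Payoff takes n = ⌈−ln(1 − rB₀/P)/ln(1+r)⌉ = ⌈81.481⌉ = 82 payments; the last is $13.88.
Total paid = 81·$28.79 + $13.88 = $2,345.87.
Total interest = total paid − principal = $2,345.87 − $1,495.73 = $850.14.

$850.14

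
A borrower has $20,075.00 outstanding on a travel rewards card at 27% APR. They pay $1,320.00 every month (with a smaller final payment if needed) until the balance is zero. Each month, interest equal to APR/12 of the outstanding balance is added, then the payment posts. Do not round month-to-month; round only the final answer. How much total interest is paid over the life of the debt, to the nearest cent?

$4,774.21

Monthly rate r = 27%/12 = 2.25% = 0.0225.
Payoff takes n = ⌈−ln(1 − rB₀/P)/ln(1+r)⌉ = ⌈18.824⌉ = 19 payments; the last is $1,089.21.
Total paid = 18·$1,320.00 + $1,089.21 = $24,849.21.
Total interest = total paid − principal = $24,849.21 − $20,075.00 = $4,774.21.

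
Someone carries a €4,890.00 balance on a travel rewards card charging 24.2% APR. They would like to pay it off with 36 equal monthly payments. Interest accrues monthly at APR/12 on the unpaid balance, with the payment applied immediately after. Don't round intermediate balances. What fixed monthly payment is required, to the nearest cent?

€192.36

Monthly rate r = 24.2%/12 = 2.01667% = 0.0201667.
Level-payment amortization: P = B₀·r / (1 − (1+r)^(−n)) = 4890.00·0.0201667 / (1 − 1.02017^(−36)).
Denominator 1 − (1+r)^(−36) = 0.512651816.
P = 98.615 / 0.512651816 ≈ 192.36.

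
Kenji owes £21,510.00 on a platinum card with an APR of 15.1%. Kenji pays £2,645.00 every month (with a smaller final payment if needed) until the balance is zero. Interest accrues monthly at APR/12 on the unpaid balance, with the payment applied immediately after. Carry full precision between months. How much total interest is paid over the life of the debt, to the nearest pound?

£1,328

Monthly rate r = 15.1%/12 = 1.25833% = 0.0125833.
Payoff takes n = ⌈−ln(1 − rB₀/P)/ln(1+r)⌉ = ⌈8.633⌉ = 9 payments; the last is £1,678.25.
Total paid = 8·£2,645.00 + £1,678.25 = £22,838.25.
Total interest = total paid − principal = £22,838.25 − £21,510.00 = £1,328.25.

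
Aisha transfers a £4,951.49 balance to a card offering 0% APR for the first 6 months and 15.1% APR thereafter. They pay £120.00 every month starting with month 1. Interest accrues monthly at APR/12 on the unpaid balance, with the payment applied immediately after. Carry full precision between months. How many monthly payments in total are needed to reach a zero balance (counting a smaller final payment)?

53 months

Promo months 1–6 at r₀ = 0%/12 = 0; months 7+ at r₁ = 15.1%/12 = 0.0125833.
After month 6 (no interest yet): B = £4,951.49 − 6·£120.00 = £4,231.49.
Then at r₁ with £120.00/mo: n₂ = −ln(1 − r₁·B/P)/ln(1+r₁) ≈ 46.90 → 47 more payments.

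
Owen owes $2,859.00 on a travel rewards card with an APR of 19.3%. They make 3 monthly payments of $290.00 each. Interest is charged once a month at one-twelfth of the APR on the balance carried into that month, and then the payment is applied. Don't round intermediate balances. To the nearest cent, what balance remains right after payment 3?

Monthly rate r = 19.3%/12 = 1.60833% = 0.0160833.
Each month: B ← B·(1+r) − $290.00.
Month 1: interest $45.98; balance after payment $2,614.98.
Month 2: interest $42.06; balance after payment $2,367.04.
Month 3: interest $38.07; balance after payment $2,115.11.

$2,115.11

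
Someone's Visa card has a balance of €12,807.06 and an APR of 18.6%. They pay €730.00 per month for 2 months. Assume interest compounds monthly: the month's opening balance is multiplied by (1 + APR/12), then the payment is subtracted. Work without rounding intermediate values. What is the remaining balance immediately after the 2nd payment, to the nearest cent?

Monthly rate r = 18.6%/12 = 1.55% = 0.0155.
Each month: B ← B·(1+r) − €730.00.
Month 1: interest €198.51; balance after payment €12,275.57.
Month 2: interest €190.27; balance after payment €11,735.84.

€11,735.84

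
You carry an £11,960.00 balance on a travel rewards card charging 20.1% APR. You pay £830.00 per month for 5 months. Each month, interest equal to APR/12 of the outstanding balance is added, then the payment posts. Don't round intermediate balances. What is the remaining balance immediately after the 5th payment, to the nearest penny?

£8,704.40

Monthly rate r = 20.1%/12 = 1.675% = 0.01675.
Each month: B ← B·(1+r) − £830.00.
Month 1: interest £200.33; balance after payment £11,330.33.
Month 2: interest £189.78; balance after payment £10,690.11.
Month 3: interest £179.06; balance after payment £10,039.17.
Month 4: interest £168.16; balance after payment £9,377.33.
Month 5: interest £157.07; balance after payment £8,704.40.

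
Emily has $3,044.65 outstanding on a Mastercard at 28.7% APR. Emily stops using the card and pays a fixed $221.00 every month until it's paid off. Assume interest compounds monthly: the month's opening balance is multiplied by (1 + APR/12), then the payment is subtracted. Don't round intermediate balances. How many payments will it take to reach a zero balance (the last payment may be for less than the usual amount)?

Monthly rate r = 28.7%/12 = 2.39167% = 0.0239167.
Recurrence: B ← B·(1+r) − $221.00.
Month 1: interest $72.82; balance after payment $2,896.47.
Month 2: interest $69.27; balance after payment $2,744.74.
Closed form: n = −ln(1 − rB₀/P)/ln(1+r) = −ln(0.67051)/ln(1.02392) ≈ 16.912, so the balance reaches zero during payment 17.

17 payments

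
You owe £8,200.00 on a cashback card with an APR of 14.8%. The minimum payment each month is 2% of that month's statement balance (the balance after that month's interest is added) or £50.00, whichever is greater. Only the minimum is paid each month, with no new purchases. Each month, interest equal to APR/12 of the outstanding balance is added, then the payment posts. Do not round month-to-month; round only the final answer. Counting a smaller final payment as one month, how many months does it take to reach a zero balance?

228 months

Monthly rate r = 14.8%/12 = 1.23333% = 0.0123333.
While 2% of the post-interest balance exceeds £50.00, each month B ← (B·(1+r))·(1 − 0.02), i.e. B shrinks by the factor (1+r)·0.98 = 0.99209.
This holds for months 1–152. Entering month 153 the balance is £2,451.07; 2% of the post-interest balance is now below £50.00, so the flat £50.00 minimum applies from here.
From month 153 a fixed £50.00 at rate r clears £2,451.07 in 76 more payments. Total: 152 + 76 = 228 months.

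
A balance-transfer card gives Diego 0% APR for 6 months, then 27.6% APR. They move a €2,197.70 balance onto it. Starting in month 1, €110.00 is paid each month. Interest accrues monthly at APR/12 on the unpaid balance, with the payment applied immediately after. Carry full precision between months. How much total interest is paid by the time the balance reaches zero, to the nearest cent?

Promo months 1–6 at r₀ = 0%/12 = 0; months 7+ at r₁ = 27.6%/12 = 0.023.
After month 6 (no interest yet): B = €2,197.70 − 6·€110.00 = €1,537.70.
Then at r₁ with €110.00/mo: n₂ = −ln(1 − r₁·B/P)/ln(1+r₁) ≈ 17.06 → 18 more payments.
Total paid = 23·€110.00 + €6.49 = €2,536.49; interest = €2,536.49 − €2,197.70 = €338.79.

€338.79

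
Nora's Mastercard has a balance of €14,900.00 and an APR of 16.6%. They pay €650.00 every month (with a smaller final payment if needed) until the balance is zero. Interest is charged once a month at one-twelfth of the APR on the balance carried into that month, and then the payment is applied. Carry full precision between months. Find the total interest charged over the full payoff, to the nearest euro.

Monthly rate r = 16.6%/12 = 1.38333% = 0.0138333.
Payoff takes n = ⌈−ln(1 − rB₀/P)/ln(1+r)⌉ = ⌈27.762⌉ = 28 payments; the last is €496.19.
Total paid = 27·€650.00 + €496.19 = €18,046.19.
Total interest = total paid − principal = €18,046.19 − €14,900.00 = €3,146.19.

€3,146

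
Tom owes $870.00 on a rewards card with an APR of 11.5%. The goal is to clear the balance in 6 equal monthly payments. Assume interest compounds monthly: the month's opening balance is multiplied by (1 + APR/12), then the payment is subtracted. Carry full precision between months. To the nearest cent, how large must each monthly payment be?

Monthly rate r = 11.5%/12 = 0.958333% = 0.00958333.
Level-payment amortization: P = B₀·r / (1 − (1+r)^(−n)) = 870.00·0.00958333 / (1 − 1.00958^(−6)).
Denominator 1 − (1+r)^(−6) = 0.055619599.
P = 8.3375 / 0.055619599 ≈ 149.90.

$149.90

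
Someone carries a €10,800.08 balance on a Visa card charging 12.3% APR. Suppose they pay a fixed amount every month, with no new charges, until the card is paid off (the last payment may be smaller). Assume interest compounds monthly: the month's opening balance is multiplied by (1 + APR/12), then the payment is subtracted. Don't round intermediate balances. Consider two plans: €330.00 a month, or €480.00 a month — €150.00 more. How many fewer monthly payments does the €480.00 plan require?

15 fewer payments

Monthly rate r = 12.3%/12 = 1.025% = 0.01025.
At €330.00/mo: n = ⌈−ln(1 − rB₀/P)/ln(1+r)⌉ = 41 payments (last €24.15); total interest = total paid − €10,800.08 = €2,424.07.
At €480.00/mo: 26 payments (last €340.97); total interest €1,540.89.
Payments saved = 41 − 26 = 15.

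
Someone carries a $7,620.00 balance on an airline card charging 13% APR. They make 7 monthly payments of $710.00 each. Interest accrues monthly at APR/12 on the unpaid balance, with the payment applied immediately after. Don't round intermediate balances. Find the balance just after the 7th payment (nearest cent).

$3,082.50

Monthly rate r = 13%/12 = 1.08333% = 0.0108333.
Each month: B ← B·(1+r) − $710.00.
Month 1: interest $82.55; balance after payment $6,992.55.
Month 2: interest $75.75; balance after payment $6,358.30.
Month 3: interest $68.88; balance after payment $5,717.18.
Month 4: interest $61.94; balance after payment $5,069.12.
Month 5: interest $54.92; balance after payment $4,414.04.
Month 6: interest $47.82; balance after payment $3,751.85.
Month 7: interest $40.65; balance after payment $3,082.50.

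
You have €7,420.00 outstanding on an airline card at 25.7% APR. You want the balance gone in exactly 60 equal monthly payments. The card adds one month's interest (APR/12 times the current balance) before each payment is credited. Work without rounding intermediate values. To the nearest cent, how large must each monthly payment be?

€220.84

Monthly rate r = 25.7%/12 = 2.14167% = 0.0214167.
Level-payment amortization: P = B₀·r / (1 − (1+r)^(−n)) = 7420.00·0.0214167 / (1 − 1.02142^(−60)).
Denominator 1 − (1+r)^(−60) = 0.719570565.
P = 158.912 / 0.719570565 ≈ 220.84.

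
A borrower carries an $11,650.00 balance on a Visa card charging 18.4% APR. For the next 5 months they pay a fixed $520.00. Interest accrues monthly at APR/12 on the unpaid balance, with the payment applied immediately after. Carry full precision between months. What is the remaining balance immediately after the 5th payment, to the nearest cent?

$9,890.02

Monthly rate r = 18.4%/12 = 1.53333% = 0.0153333.
Each month: B ← B·(1+r) − $520.00.
Month 1: interest $178.63; balance after payment $11,308.63.
Month 2: interest $173.40; balance after payment $10,962.03.
Month 3: interest $168.08; balance after payment $10,610.12.
Month 4: interest $162.69; balance after payment $10,252.81.
Month 5: interest $157.21; balance after payment $9,890.02.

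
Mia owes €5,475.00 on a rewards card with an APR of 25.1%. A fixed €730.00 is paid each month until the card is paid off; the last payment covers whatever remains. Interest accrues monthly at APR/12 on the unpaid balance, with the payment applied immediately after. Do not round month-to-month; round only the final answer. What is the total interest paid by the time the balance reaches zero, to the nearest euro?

€544

Monthly rate r = 25.1%/12 = 2.09167% = 0.0209167.
Payoff takes n = ⌈−ln(1 − rB₀/P)/ln(1+r)⌉ = ⌈8.243⌉ = 9 payments; the last is €178.87.
Total paid = 8·€730.00 + €178.87 = €6,018.87.
Total interest = total paid − principal = €6,018.87 − €5,475.00 = €543.87.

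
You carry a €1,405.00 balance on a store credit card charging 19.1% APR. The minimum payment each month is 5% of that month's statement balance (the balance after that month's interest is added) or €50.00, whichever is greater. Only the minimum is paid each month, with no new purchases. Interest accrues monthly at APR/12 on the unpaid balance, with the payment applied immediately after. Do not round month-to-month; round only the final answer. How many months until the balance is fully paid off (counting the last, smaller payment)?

Monthly rate r = 19.1%/12 = 1.59167% = 0.0159167.
While 5% of the post-interest balance exceeds €50.00, each month B ← (B·(1+r))·(1 − 0.05), i.e. B shrinks by the factor (1+r)·0.95 = 0.96512.
This holds for months 1–11. Entering month 12 the balance is €950.77; 5% of the post-interest balance is now below €50.00, so the flat €50.00 minimum applies from here.
From month 12 a fixed €50.00 at rate r clears €950.77 in 23 more payments. Total: 11 + 23 = 34 months.

34 months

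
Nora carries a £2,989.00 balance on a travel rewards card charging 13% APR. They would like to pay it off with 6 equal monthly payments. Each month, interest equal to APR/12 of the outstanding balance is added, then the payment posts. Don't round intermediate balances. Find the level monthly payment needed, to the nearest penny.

£517.23

Monthly rate r = 13%/12 = 1.08333% = 0.0108333.
Level-payment amortization: P = B₀·r / (1 − (1+r)^(−n)) = 2989.00·0.0108333 / (1 − 1.01083^(−6)).
Denominator 1 − (1+r)^(−6) = 0.0626049171.
P = 32.3808 / 0.0626049171 ≈ 517.23.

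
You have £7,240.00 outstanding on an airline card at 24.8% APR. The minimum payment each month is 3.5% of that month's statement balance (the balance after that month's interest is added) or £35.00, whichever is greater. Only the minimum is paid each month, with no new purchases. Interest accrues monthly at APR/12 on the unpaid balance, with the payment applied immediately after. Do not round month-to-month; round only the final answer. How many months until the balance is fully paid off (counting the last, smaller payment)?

175 months

Monthly rate r = 24.8%/12 = 2.06667% = 0.0206667.
While 3.5% of the post-interest balance exceeds £35.00, each month B ← (B·(1+r))·(1 − 0.035), i.e. B shrinks by the factor (1+r)·0.965 = 0.98494.
This holds for months 1–132. Entering month 133 the balance is £977.29; 3.5% of the post-interest balance is now below £35.00, so the flat £35.00 minimum applies from here.
From month 133 a fixed £35.00 at rate r clears £977.29 in 43 more payments. Total: 132 + 43 = 175 months.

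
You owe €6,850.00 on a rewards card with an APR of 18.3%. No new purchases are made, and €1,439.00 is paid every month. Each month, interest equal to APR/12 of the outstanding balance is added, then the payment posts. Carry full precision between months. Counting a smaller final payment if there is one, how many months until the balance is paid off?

5 months

Monthly rate r = 18.3%/12 = 1.525% = 0.01525.
Recurrence: B ← B·(1+r) − €1,439.00.
Month 1: interest €104.46; balance after payment €5,515.46.
Month 2: interest €84.11; balance after payment €4,160.57.
Month 3: interest €63.45; balance after payment €2,785.02.
Month 4: interest €42.47; balance after payment €1,388.49.
Month 5: interest €21.17; balance after payment €0.00.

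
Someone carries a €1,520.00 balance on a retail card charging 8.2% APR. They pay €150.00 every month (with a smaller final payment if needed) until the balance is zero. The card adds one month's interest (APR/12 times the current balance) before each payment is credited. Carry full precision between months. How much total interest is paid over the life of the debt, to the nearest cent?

€60.69

Monthly rate r = 8.2%/12 = 0.683333% = 0.00683333.
Payoff takes n = ⌈−ln(1 − rB₀/P)/ln(1+r)⌉ = ⌈10.537⌉ = 11 payments; the last is €80.69.
Total paid = 10·€150.00 + €80.69 = €1,580.69.
Total interest = total paid − principal = €1,580.69 − €1,520.00 = €60.69.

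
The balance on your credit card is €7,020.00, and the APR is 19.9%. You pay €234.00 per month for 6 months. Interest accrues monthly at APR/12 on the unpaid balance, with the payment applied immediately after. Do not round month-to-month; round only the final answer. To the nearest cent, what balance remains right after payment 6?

Monthly rate r = 19.9%/12 = 1.65833% = 0.0165833.
Each month: B ← B·(1+r) − €234.00.
Month 1: interest €116.41; balance after payment €6,902.41.
Month 2: interest €114.47; balance after payment €6,782.88.
Month 3: interest €112.48; balance after payment €6,661.36.
Month 4: interest €110.47; balance after payment €6,537.83.
Month 5: interest €108.42; balance after payment €6,412.25.
Month 6: interest €106.34; balance after payment €6,284.59.

€6,284.59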